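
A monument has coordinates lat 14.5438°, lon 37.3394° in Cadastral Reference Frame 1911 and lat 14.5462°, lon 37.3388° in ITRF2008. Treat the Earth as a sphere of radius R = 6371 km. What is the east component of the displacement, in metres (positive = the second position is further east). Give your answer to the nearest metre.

Δφ = 14.5462° − 14.5438° = +0.0024°; Δλ = 37.3388° − 37.3394° = -0.0006°.
1° along a meridian = πR/180 = 111195 m.
ΔN = Δφ × 111195 = 266.9 m; ΔE = Δλ × 111195 × cos(14.5438°) = -0.0006 × 111195 × 0.967956 = -64.6 m.

ΔE = -65 m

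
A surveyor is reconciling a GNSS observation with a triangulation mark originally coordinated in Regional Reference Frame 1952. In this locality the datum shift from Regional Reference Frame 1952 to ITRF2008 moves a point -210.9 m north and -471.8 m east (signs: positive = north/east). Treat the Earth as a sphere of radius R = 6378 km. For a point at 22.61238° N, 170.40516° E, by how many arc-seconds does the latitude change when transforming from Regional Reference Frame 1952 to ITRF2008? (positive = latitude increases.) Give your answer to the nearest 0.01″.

Δφ = -6.82″

On a sphere of radius R, 1 rad of latitude = R, so Δφ = ΔN / R = -210.9 / 6378000 = -3.3067e-05 rad = -6.821″.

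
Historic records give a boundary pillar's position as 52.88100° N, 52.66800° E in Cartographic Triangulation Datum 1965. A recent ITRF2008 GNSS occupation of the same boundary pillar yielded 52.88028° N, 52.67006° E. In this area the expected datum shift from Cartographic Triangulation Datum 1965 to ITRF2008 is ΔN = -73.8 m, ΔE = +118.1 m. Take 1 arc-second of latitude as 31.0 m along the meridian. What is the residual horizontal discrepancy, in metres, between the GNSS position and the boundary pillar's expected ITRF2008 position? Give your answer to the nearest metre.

22 m

Observed coordinate differences: Δφ = -0.00072°, Δλ = +0.00206°.
Converting to metres (1° lat = 111600 m, cos φ = 0.603472): observed ΔN = -80.4 m, observed ΔE = 138.7 m.
Subtracting the expected shift leaves a residual of -80.4 − (-73.8) = -6.6 m north and 138.7 − (118.1) = 20.6 m east.
Residual distance = √((-6.6)² + 20.6²) = 21.7 m.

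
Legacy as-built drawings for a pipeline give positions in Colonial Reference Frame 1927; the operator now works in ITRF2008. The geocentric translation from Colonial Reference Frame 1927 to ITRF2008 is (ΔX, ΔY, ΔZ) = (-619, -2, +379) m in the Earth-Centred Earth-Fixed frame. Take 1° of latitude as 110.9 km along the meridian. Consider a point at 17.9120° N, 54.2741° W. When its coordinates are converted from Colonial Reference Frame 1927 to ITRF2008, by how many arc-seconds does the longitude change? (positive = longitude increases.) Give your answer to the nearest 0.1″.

Δλ = -17.2″

sin φ = 0.307556, cos φ = 0.951530, sin λ = -0.811820, cos λ = 0.583908.
East component: ΔE = −sin λ·ΔX + cos λ·ΔY = −(-0.811820)(-619) + (0.583908)(-2) = -503.68 m.
1° of latitude spans 110900 m; at latitude φ, 1° of longitude spans that × cos φ = 105524.7 m, so Δλ = -503.68 / 105524.7 × 3600 = -17.183″.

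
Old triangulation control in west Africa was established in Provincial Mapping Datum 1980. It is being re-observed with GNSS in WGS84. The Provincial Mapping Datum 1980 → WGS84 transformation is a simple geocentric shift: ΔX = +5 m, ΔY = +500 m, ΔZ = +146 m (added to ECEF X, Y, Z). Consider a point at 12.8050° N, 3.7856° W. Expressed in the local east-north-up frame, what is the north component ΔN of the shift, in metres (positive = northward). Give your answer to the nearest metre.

The local north axis is (−sin φ cos λ, −sin φ sin λ, cos φ), giving ΔN = -1.106 + 7.316 + 142.369 = 148.58 m.

ΔN = 149 m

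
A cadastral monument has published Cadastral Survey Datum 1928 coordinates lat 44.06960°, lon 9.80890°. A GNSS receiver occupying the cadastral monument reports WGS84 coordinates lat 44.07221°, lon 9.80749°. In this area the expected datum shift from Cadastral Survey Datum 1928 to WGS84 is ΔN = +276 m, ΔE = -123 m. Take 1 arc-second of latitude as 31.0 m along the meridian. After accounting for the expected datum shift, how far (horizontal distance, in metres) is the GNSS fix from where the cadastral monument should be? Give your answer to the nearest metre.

18 m

Observed coordinate differences: Δφ = +0.00261°, Δλ = -0.00141°.
Converting to metres (1° lat = 111600 m, cos φ = 0.718495): observed ΔN = 291.3 m, observed ΔE = -113.1 m.
Subtracting the expected shift leaves a residual of 291.3 − (276) = 15.3 m north and -113.1 − (-123) = 9.9 m east.
Residual distance = √(15.3² + 9.9²) = 18.2 m.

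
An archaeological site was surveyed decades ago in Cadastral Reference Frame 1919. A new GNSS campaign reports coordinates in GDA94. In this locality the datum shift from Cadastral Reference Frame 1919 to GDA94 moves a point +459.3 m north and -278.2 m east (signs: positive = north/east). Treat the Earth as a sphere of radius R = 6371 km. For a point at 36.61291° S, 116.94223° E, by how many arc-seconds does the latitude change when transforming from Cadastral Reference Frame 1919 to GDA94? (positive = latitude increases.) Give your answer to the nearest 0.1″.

Δφ = 14.9″

On a sphere of radius R, 1 rad of latitude = R, so Δφ = ΔN / R = 459.3 / 6371000 = 7.2092e-05 rad = 14.870″.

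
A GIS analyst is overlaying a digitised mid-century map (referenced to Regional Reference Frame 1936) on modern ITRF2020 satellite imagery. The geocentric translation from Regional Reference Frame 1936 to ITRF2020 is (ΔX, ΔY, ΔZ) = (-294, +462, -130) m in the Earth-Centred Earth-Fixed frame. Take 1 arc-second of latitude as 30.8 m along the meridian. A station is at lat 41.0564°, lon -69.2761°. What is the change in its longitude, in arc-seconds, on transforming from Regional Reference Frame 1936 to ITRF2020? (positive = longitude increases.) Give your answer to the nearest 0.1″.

Δλ = -4.8″

sin φ = 0.656802, cos φ = 0.754063, sin λ = -0.935297, cos λ = 0.353865.
East component: ΔE = −sin λ·ΔX + cos λ·ΔY = −(-0.935297)(-294) + (0.353865)(462) = -111.49 m.
1° of latitude spans 3600 × 30.80 = 110880 m; at latitude φ, 1° of longitude spans that × cos φ = 83610.6 m, so Δλ = -111.49 / 83610.6 × 3600 = -4.800″.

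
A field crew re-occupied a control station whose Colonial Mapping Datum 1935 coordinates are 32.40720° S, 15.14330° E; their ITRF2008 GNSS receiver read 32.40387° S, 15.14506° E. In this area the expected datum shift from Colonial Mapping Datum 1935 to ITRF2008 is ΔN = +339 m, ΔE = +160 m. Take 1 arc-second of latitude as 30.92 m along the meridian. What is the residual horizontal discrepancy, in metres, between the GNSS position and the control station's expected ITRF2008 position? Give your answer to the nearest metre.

32 m

Observed coordinate differences: Δφ = +0.00333°, Δλ = +0.00176°.
Converting to metres (1° lat = 111312 m, cos φ = 0.844261): observed ΔN = 370.7 m, observed ΔE = 165.4 m.
Subtracting the expected shift leaves a residual of 370.7 − (339) = 31.7 m north and 165.4 − (160) = 5.4 m east.
Residual distance = √(31.7² + 5.4²) = 32.1 m.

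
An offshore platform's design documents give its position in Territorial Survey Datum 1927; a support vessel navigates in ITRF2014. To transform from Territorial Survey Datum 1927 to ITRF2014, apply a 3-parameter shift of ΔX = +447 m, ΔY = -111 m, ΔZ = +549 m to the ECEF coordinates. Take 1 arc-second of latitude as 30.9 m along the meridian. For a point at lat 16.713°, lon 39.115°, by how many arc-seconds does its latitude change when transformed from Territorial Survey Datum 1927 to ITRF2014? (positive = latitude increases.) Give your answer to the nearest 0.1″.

Δφ = 14.4″

sin φ = 0.287578, cos φ = 0.957757, sin λ = 0.630879, cos λ = 0.775881.
North component: ΔN = −sin φ cos λ·ΔX − sin φ sin λ·ΔY + cos φ·ΔZ = −(0.287578)(0.775881)(447) − (0.287578)(0.630879)(-111) + (0.957757)(549) = 446.21 m.
1° of latitude spans 3600 × 30.90 = 111240 m, so Δφ = 446.21 / 111240 × 3600 = 14.440″.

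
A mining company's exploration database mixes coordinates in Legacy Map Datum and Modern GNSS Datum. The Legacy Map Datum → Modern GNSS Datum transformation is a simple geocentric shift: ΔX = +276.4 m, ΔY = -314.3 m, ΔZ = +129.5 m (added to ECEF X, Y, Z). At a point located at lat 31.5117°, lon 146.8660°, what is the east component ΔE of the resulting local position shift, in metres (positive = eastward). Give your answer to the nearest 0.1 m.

ΔE = 112.1 m

The local east axis at (φ, λ) is (−sin λ, cos λ, 0), so ΔE = −sin(146.8660°)·276.4 + cos(146.8660°)·(-314.3) = 112.11 m.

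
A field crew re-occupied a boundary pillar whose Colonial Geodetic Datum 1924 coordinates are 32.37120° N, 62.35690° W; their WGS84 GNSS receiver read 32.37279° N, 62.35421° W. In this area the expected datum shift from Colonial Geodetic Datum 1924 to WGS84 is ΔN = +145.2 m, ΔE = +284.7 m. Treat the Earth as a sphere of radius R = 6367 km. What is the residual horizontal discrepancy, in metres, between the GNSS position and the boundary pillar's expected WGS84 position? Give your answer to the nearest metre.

Observed coordinate differences: Δφ = +0.00159°, Δλ = +0.00269°.
Converting to metres (1° lat = 111125 m, cos φ = 0.844597): observed ΔN = 176.7 m, observed ΔE = 252.5 m.
Subtracting the expected shift leaves a residual of 176.7 − (145.2) = 31.5 m north and 252.5 − (284.7) = -32.2 m east.
Residual distance = √(31.5² + (-32.2)²) = 45.1 m.

45 m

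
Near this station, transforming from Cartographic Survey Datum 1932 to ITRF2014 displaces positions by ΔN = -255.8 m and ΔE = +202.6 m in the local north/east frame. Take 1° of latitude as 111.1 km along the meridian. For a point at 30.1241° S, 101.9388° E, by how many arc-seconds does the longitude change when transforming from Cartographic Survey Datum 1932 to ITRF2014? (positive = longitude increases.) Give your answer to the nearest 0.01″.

At latitude -30.1241°, cos φ = 0.864940.
1° of longitude at this latitude = 111.1 × cos φ = 96.09 km, so Δλ = 202.6 / 96094.9 = 0.0021083° = 7.590″.

Δλ = 7.59″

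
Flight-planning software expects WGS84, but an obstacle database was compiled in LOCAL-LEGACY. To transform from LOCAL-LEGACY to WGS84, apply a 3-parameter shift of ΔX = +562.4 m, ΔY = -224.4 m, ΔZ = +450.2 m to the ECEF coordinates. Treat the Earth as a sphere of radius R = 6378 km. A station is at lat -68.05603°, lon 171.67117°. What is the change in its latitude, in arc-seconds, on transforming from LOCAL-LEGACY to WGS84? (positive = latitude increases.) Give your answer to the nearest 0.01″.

sin φ = -0.927550, cos φ = 0.373700, sin λ = 0.144854, cos λ = -0.989453.
North component: ΔN = −sin φ cos λ·ΔX − sin φ sin λ·ΔY + cos φ·ΔZ = −(-0.927550)(-0.989453)(562.4) − (-0.927550)(0.144854)(-224.4) + (0.373700)(450.2) = -378.06 m.
1° of latitude spans πR/180 = 111317 m, so Δφ = -378.06 / 111317 × 3600 = -12.227″.

Δφ = -12.23″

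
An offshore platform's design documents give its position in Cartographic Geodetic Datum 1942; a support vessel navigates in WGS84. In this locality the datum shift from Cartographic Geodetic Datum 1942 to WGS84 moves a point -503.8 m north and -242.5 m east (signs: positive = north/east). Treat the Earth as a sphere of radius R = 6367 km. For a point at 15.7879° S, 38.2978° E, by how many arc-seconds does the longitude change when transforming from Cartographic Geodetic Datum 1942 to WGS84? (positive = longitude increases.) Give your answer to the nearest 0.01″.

At latitude -15.7879°, cos φ = 0.962275.
One radian of longitude at latitude φ spans R cos φ, so Δλ = ΔE / (R cos φ) = -242.5 / (6367000 × 0.962275) = -3.9580e-05 rad = -8.164″.

Δλ = -8.16″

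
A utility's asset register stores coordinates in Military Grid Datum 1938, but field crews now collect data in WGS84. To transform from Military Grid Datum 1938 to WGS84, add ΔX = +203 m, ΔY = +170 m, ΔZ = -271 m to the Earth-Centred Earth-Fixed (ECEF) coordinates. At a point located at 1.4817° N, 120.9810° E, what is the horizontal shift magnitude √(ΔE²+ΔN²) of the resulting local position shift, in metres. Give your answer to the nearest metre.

377 m

At φ = 1.4817°, λ = 120.9810°: sin φ = 0.025858, cos φ = 0.999666, sin λ = 0.857338, cos λ = -0.514754.
ΔE = −sin λ·ΔX + cos λ·ΔY = −(0.857338)·(203) + (-0.514754)·(170) = -261.55 m.
ΔN = −sin φ cos λ·ΔX − sin φ sin λ·ΔY + cos φ·ΔZ = −(0.025858)(-0.514754)(203) − (0.025858)(0.857338)(170) + (0.999666)(-271) = -271.98 m.
Horizontal magnitude = √(ΔE² + ΔN²) = √((-261.55)² + (-271.98)²) = 377.33 m.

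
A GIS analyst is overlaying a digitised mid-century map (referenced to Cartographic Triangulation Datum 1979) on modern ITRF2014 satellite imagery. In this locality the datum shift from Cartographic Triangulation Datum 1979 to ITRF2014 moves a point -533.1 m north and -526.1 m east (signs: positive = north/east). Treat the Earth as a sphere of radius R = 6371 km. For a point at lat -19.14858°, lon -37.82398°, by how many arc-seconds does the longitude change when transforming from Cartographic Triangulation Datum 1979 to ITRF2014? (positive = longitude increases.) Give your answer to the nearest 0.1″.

At latitude -19.14858°, cos φ = 0.944671.
One radian of longitude at latitude φ spans R cos φ, so Δλ = ΔE / (R cos φ) = -526.1 / (6371000 × 0.944671) = -8.7414e-05 rad = -18.030″.

Δλ = -18.0″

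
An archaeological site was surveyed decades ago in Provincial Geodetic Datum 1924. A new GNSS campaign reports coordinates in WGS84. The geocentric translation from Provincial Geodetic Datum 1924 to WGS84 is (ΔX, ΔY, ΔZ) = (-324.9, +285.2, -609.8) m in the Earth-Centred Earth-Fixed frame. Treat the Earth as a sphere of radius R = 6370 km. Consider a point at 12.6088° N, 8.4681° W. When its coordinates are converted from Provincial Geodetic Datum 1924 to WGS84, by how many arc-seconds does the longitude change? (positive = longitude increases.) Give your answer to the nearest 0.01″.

sin φ = 0.218293, cos φ = 0.975883, sin λ = -0.147259, cos λ = 0.989098.
East component: ΔE = −sin λ·ΔX + cos λ·ΔY = −(-0.147259)(-324.9) + (0.989098)(285.2) = 234.25 m.
1° of latitude spans πR/180 = 111177 m; at latitude φ, 1° of longitude spans that × cos φ = 108496.2 m, so Δλ = 234.25 / 108496.2 × 3600 = 7.773″.

Δλ = 7.77″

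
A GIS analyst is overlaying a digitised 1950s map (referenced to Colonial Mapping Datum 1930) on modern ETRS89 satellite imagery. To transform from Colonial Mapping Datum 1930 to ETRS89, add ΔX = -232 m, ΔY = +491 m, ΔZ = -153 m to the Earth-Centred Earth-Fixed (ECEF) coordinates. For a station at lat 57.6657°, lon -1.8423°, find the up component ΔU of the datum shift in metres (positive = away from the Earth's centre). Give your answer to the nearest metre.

ΔU = -262 m

At φ = 57.6657°, λ = -1.8423°: sin φ = 0.844942, cos φ = 0.534858, sin λ = -0.032149, cos λ = 0.999483.
ΔU = cos φ cos λ·ΔX + cos φ sin λ·ΔY + sin φ·ΔZ = (0.534858)(0.999483)(-232) + (0.534858)(-0.032149)(491) + (0.844942)(-153) = -261.74 m.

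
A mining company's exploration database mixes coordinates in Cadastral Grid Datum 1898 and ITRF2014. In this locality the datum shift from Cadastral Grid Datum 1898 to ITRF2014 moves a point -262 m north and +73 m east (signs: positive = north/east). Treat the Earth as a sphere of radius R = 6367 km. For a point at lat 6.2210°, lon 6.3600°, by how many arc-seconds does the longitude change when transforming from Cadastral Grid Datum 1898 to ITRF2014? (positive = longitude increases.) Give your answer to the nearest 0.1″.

At latitude 6.2210°, cos φ = 0.994111.
One radian of longitude at latitude φ spans R cos φ, so Δλ = ΔE / (R cos φ) = 73.0 / (6367000 × 0.994111) = 1.1533e-05 rad = 2.379″.

Δλ = 2.4″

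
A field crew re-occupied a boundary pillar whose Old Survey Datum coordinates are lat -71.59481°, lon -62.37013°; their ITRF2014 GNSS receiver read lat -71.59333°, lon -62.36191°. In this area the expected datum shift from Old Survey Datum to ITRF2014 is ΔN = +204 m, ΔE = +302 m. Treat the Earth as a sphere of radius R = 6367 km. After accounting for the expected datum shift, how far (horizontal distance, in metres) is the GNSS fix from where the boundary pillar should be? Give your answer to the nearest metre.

Observed coordinate differences: Δφ = +0.00148°, Δλ = +0.00822°.
Converting to metres (1° lat = 111125 m, cos φ = 0.315735): observed ΔN = 164.5 m, observed ΔE = 288.4 m.
Subtracting the expected shift leaves a residual of 164.5 − (204) = -39.5 m north and 288.4 − (302) = -13.6 m east.
Residual distance = √((-39.5)² + (-13.6)²) = 41.8 m.

42 m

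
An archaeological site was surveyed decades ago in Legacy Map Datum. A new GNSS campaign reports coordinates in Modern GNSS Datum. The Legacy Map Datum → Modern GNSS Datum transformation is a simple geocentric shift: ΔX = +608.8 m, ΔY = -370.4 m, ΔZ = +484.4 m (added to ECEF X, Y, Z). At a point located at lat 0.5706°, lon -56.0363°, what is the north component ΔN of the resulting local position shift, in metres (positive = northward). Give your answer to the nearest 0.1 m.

ΔN = 477.9 m

At φ = 0.5706°, λ = -56.0363°: sin φ = 0.009959, cos φ = 0.999950, sin λ = -0.829392, cos λ = 0.558668.
ΔN = −sin φ cos λ·ΔX − sin φ sin λ·ΔY + cos φ·ΔZ = −(0.009959)(0.558668)(608.8) − (0.009959)(-0.829392)(-370.4) + (0.999950)(484.4) = 477.93 m.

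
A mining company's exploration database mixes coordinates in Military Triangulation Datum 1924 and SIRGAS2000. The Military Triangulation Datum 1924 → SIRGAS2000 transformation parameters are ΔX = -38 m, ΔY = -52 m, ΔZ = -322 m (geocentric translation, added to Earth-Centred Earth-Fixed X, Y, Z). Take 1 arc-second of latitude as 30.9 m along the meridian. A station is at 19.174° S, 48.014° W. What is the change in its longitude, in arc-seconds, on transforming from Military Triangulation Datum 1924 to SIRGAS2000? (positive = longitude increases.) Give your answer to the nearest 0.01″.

sin φ = -0.328438, cos φ = 0.944526, sin λ = -0.743308, cos λ = 0.668949.
East component: ΔE = −sin λ·ΔX + cos λ·ΔY = −(-0.743308)(-38) + (0.668949)(-52) = -63.03 m.
1° of latitude spans 3600 × 30.90 = 111240 m; at latitude φ, 1° of longitude spans that × cos φ = 105069.0 m, so Δλ = -63.03 / 105069.0 × 3600 = -2.160″.

Δλ = -2.16″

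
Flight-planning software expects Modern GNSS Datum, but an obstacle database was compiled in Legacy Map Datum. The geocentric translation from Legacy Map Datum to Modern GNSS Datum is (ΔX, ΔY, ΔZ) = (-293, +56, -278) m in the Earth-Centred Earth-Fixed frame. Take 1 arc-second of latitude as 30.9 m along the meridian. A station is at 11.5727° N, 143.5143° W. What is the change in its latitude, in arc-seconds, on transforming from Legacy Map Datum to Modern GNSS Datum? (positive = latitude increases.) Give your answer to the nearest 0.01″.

sin φ = 0.200611, cos φ = 0.979671, sin λ = -0.594622, cos λ = -0.804005.
North component: ΔN = −sin φ cos λ·ΔX − sin φ sin λ·ΔY + cos φ·ΔZ = −(0.200611)(-0.804005)(-293) − (0.200611)(-0.594622)(56) + (0.979671)(-278) = -312.93 m.
1° of latitude spans 3600 × 30.90 = 111240 m, so Δφ = -312.93 / 111240 × 3600 = -10.127″.

Δφ = -10.13″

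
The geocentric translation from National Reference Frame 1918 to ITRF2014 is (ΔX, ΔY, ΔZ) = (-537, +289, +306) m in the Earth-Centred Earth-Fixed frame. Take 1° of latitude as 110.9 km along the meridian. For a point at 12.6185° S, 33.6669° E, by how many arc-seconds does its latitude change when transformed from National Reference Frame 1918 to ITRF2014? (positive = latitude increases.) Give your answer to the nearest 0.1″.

Δφ = 7.7″

sin φ = -0.218458, cos φ = 0.975846, sin λ = 0.554364, cos λ = 0.832275.
North component: ΔN = −sin φ cos λ·ΔX − sin φ sin λ·ΔY + cos φ·ΔZ = −(-0.218458)(0.832275)(-537) − (-0.218458)(0.554364)(289) + (0.975846)(306) = 235.97 m.
1° of latitude spans 110900 m, so Δφ = 235.97 / 110900 × 3600 = 7.660″.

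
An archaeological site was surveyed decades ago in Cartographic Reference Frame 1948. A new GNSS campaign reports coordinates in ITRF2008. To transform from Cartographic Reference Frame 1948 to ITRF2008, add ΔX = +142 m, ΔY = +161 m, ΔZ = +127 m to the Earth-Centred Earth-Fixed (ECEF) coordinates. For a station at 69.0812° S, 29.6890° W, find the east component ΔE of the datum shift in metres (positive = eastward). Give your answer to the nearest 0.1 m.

ΔE = 210.2 m

The local east axis at (φ, λ) is (−sin λ, cos λ, 0), so ΔE = −sin(-29.6890°)·142 + cos(-29.6890°)·161 = 210.20 m.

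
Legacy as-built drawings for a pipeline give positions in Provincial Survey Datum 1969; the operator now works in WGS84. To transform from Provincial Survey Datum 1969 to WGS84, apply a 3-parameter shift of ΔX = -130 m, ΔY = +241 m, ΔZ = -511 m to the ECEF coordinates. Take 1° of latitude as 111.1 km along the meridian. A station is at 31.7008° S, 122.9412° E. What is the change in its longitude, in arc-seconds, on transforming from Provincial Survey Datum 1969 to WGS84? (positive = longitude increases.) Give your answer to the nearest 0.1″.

sin φ = -0.525484, cos φ = 0.850804, sin λ = 0.839229, cos λ = -0.543778.
East component: ΔE = −sin λ·ΔX + cos λ·ΔY = −(0.839229)(-130) + (-0.543778)(241) = -21.95 m.
1° of latitude spans 111100 m; at latitude φ, 1° of longitude spans that × cos φ = 94524.3 m, so Δλ = -21.95 / 94524.3 × 3600 = -0.836″.

Δλ = -0.8″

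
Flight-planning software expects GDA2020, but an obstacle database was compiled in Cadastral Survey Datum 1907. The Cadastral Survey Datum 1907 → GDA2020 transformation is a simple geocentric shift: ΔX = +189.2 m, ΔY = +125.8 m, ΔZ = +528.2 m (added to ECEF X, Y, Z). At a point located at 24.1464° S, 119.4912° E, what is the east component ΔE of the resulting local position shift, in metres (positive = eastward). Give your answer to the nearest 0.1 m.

ΔE = -226.6 m

The local east axis at (φ, λ) is (−sin λ, cos λ, 0), so ΔE = −sin(119.4912°)·189.2 + cos(119.4912°)·125.8 = -226.62 m.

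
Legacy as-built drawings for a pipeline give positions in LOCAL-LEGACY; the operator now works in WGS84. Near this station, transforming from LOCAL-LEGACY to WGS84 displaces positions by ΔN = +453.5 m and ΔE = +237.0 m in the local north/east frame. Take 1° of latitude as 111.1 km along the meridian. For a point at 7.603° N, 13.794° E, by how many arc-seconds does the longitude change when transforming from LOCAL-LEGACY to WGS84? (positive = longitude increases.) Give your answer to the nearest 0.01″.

At latitude 7.603°, cos φ = 0.991209.
1° of longitude at this latitude = 111.1 × cos φ = 110.12 km, so Δλ = 237.0 / 110123.3 = 0.0021521° = 7.748″.

Δλ = 7.75″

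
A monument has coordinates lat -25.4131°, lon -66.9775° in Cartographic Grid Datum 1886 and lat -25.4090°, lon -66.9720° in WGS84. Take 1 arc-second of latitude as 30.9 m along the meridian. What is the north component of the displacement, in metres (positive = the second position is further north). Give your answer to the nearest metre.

ΔN = 456 m

Δφ = -25.4090° − -25.4131° = +0.0041°; Δλ = -66.9720° − -66.9775° = +0.0055°.
1° of latitude = 3600 × 30.90 = 111240 m.
ΔN = Δφ × 111240 = 456.1 m; ΔE = Δλ × 111240 × cos(-25.4131°) = +0.0055 × 111240 × 0.903237 = 552.6 m.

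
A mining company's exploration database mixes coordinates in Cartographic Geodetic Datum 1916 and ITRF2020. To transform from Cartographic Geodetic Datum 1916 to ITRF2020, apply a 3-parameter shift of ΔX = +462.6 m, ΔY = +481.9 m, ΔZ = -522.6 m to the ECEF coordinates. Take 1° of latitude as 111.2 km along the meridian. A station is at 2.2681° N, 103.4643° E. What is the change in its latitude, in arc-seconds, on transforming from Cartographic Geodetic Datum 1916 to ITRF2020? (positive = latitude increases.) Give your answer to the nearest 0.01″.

Δφ = -17.37″

sin φ = 0.039575, cos φ = 0.999217, sin λ = 0.972515, cos λ = -0.232839.
North component: ΔN = −sin φ cos λ·ΔX − sin φ sin λ·ΔY + cos φ·ΔZ = −(0.039575)(-0.232839)(462.6) − (0.039575)(0.972515)(481.9) + (0.999217)(-522.6) = -536.48 m.
1° of latitude spans 111200 m, so Δφ = -536.48 / 111200 × 3600 = -17.368″.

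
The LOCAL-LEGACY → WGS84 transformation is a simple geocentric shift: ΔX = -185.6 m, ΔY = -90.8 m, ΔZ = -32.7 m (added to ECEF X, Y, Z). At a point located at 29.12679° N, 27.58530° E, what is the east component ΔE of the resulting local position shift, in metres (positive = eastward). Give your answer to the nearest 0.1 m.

ΔE = 5.5 m

The local east axis at (φ, λ) is (−sin λ, cos λ, 0), so ΔE = −sin(27.58530°)·(-185.6) + cos(27.58530°)·(-90.8) = 5.47 m.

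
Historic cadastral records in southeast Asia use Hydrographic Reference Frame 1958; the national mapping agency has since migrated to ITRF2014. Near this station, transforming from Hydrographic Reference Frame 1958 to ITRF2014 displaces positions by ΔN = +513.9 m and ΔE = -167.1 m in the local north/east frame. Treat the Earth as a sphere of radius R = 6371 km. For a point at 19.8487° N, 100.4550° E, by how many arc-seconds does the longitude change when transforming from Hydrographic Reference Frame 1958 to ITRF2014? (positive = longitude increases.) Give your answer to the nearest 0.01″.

Δλ = -5.75″

At latitude 19.8487°, cos φ = 0.940593.
One radian of longitude at latitude φ spans R cos φ, so Δλ = ΔE / (R cos φ) = -167.1 / (6371000 × 0.940593) = -2.7885e-05 rad = -5.752″.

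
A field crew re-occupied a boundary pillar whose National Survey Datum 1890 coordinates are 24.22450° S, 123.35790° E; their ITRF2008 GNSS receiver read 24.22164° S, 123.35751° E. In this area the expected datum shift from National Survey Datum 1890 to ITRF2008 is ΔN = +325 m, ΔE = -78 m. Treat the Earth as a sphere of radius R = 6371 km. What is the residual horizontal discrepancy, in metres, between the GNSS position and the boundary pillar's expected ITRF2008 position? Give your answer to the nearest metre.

39 m

Observed coordinate differences: Δφ = +0.00286°, Δλ = -0.00039°.
Converting to metres (1° lat = 111195 m, cos φ = 0.911945): observed ΔN = 318.0 m, observed ΔE = -39.5 m.
Subtracting the expected shift leaves a residual of 318.0 − (325) = -7.0 m north and -39.5 − (-78) = 38.5 m east.
Residual distance = √((-7.0)² + 38.5²) = 39.1 m.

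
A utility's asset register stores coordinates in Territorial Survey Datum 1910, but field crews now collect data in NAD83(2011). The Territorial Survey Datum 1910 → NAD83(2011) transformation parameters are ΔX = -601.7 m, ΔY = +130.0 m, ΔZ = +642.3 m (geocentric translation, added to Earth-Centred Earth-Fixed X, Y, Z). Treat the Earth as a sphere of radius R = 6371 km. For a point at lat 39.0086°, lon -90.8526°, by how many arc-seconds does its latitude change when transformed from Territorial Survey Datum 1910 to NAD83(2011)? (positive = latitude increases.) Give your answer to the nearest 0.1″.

sin φ = 0.629437, cos φ = 0.777051, sin λ = -0.999889, cos λ = -0.014880.
North component: ΔN = −sin φ cos λ·ΔX − sin φ sin λ·ΔY + cos φ·ΔZ = −(0.629437)(-0.014880)(-601.7) − (0.629437)(-0.999889)(130.0) + (0.777051)(642.3) = 575.28 m.
1° of latitude spans πR/180 = 111195 m, so Δφ = 575.28 / 111195 × 3600 = 18.625″.

Δφ = 18.6″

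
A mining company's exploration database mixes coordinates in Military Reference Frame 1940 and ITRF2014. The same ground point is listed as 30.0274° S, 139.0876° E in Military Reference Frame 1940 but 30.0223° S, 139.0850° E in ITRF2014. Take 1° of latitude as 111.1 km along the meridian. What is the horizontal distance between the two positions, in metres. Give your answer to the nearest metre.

619 m

Δφ = -30.0223° − -30.0274° = +0.0051°; Δλ = 139.0850° − 139.0876° = -0.0026°.
ΔN = Δφ × 111100 = 566.6 m; ΔE = Δλ × 111100 × cos(-30.0274°) = -0.0026 × 111100 × 0.865786 = -250.1 m.
Distance = √(ΔE² + ΔN²) = √((-250.1)² + 566.6²) = 619.3 m.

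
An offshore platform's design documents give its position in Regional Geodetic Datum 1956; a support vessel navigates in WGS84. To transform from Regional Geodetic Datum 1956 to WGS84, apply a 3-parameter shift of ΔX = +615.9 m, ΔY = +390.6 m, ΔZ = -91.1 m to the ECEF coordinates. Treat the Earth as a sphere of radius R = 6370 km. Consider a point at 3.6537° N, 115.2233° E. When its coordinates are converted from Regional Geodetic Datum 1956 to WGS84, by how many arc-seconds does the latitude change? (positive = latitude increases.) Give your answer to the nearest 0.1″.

Δφ = -3.1″

sin φ = 0.063726, cos φ = 0.997967, sin λ = 0.904654, cos λ = -0.426147.
North component: ΔN = −sin φ cos λ·ΔX − sin φ sin λ·ΔY + cos φ·ΔZ = −(0.063726)(-0.426147)(615.9) − (0.063726)(0.904654)(390.6) + (0.997967)(-91.1) = -96.71 m.
1° of latitude spans πR/180 = 111177 m, so Δφ = -96.71 / 111177 × 3600 = -3.131″.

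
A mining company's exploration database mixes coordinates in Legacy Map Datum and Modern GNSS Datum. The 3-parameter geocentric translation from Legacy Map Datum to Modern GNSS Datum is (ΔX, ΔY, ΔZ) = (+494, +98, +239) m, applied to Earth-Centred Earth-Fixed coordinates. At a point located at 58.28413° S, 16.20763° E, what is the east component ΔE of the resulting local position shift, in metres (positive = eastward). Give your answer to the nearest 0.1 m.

ΔE = -43.8 m

The local east axis at (φ, λ) is (−sin λ, cos λ, 0), so ΔE = −sin(16.20763°)·494 + cos(16.20763°)·98 = -43.78 m.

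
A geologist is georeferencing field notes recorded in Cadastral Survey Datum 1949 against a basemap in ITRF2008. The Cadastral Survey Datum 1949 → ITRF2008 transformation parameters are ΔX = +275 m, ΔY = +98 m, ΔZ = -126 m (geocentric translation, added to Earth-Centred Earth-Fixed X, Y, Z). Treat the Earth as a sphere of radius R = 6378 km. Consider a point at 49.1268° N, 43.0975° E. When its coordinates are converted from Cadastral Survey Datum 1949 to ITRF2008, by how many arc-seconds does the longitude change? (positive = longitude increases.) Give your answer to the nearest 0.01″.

sin φ = 0.756160, cos φ = 0.654387, sin λ = 0.683242, cos λ = 0.730192.
East component: ΔE = −sin λ·ΔX + cos λ·ΔY = −(0.683242)(275) + (0.730192)(98) = -116.33 m.
1° of latitude spans πR/180 = 111317 m; at latitude φ, 1° of longitude spans that × cos φ = 72844.5 m, so Δλ = -116.33 / 72844.5 × 3600 = -5.749″.

Δλ = -5.75″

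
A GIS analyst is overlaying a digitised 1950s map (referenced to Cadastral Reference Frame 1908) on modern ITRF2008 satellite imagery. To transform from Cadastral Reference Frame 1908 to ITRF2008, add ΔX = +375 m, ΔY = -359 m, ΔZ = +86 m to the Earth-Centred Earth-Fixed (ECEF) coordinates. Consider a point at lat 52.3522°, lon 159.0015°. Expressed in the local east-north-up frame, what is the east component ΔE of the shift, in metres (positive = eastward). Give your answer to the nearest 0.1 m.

The local east axis at (φ, λ) is (−sin λ, cos λ, 0), so ΔE = −sin(159.0015°)·375 + cos(159.0015°)·(-359) = 200.78 m.

ΔE = 200.8 m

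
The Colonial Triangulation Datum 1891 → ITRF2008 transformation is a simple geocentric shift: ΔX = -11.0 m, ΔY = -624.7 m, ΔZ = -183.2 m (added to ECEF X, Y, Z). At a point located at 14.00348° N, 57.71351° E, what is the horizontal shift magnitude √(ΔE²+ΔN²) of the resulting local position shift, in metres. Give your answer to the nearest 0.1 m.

328.0 m

The local east axis at (φ, λ) is (−sin λ, cos λ, 0), so ΔE = −sin(57.71351°)·(-11.0) + cos(57.71351°)·(-624.7) = -324.39 m.
The local north axis is (−sin φ cos λ, −sin φ sin λ, cos φ), giving ΔN = 1.422 + 127.793 − 177.755 = -48.54 m.
Horizontal magnitude = √(ΔE² + ΔN²) = √((-324.39)² + (-48.54)²) = 328.00 m.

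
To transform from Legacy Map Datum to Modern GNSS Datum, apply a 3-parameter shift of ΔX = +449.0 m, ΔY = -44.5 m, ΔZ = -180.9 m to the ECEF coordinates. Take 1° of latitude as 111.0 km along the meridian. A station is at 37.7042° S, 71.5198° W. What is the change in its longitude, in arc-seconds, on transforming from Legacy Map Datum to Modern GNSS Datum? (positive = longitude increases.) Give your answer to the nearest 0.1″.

Δλ = 16.9″

sin φ = -0.611585, cos φ = 0.791179, sin λ = -0.948433, cos λ = 0.316977.
East component: ΔE = −sin λ·ΔX + cos λ·ΔY = −(-0.948433)(449.0) + (0.316977)(-44.5) = 411.74 m.
1° of latitude spans 111000 m; at latitude φ, 1° of longitude spans that × cos φ = 87820.8 m, so Δλ = 411.74 / 87820.8 × 3600 = 16.878″.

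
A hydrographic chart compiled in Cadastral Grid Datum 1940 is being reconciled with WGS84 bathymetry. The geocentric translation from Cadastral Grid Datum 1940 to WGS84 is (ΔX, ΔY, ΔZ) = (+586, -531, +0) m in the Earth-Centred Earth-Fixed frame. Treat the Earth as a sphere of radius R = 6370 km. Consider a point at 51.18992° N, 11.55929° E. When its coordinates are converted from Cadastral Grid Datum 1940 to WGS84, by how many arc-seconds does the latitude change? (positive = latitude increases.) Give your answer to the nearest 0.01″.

Δφ = -11.80″

sin φ = 0.779228, cos φ = 0.626741, sin λ = 0.200382, cos λ = 0.979718.
North component: ΔN = −sin φ cos λ·ΔX − sin φ sin λ·ΔY + cos φ·ΔZ = −(0.779228)(0.979718)(586) − (0.779228)(0.200382)(-531) + (0.626741)(0) = -364.45 m.
1° of latitude spans πR/180 = 111177 m, so Δφ = -364.45 / 111177 × 3600 = -11.801″.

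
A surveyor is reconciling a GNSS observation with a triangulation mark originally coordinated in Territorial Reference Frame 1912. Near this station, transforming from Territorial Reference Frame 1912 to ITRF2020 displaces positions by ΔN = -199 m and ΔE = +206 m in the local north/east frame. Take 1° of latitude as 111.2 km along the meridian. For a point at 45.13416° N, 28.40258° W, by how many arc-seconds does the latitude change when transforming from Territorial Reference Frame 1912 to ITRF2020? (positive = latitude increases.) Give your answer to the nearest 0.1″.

1° of latitude = 111.2 km, so Δφ = -199.0 / 111200 = -0.0017896° = -6.442″.

Δφ = -6.4″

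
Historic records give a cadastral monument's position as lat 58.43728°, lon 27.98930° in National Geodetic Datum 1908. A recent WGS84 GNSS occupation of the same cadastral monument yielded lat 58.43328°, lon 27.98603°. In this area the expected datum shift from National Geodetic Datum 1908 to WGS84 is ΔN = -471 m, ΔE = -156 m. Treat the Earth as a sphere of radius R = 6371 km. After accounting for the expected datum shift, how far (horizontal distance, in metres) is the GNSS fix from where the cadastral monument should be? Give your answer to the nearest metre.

43 m

Observed coordinate differences: Δφ = -0.00400°, Δλ = -0.00327°.
Converting to metres (1° lat = 111195 m, cos φ = 0.523432): observed ΔN = -444.8 m, observed ΔE = -190.3 m.
Subtracting the expected shift leaves a residual of -444.8 − (-471) = 26.2 m north and -190.3 − (-156) = -34.3 m east.
Residual distance = √(26.2² + (-34.3)²) = 43.2 m.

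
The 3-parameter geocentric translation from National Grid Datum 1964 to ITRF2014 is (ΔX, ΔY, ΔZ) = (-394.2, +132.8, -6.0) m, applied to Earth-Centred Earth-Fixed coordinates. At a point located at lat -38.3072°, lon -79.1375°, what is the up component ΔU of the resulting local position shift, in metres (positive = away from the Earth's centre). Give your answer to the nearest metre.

At φ = -38.3072°, λ = -79.1375°: sin φ = -0.619878, cos φ = 0.784698, sin λ = -0.982082, cos λ = 0.188453.
ΔU = cos φ cos λ·ΔX + cos φ sin λ·ΔY + sin φ·ΔZ = (0.784698)(0.188453)(-394.2) + (0.784698)(-0.982082)(132.8) + (-0.619878)(-6.0) = -156.92 m.

ΔU = -157 m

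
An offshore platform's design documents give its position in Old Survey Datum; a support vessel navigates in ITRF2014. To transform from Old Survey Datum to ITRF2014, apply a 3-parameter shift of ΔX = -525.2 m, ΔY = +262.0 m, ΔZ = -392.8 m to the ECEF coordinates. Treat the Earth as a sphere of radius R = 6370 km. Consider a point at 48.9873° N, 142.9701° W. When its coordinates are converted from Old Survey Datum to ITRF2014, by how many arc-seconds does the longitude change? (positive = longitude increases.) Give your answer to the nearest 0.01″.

Δλ = -25.93″

sin φ = 0.754564, cos φ = 0.656226, sin λ = -0.602232, cos λ = -0.798321.
East component: ΔE = −sin λ·ΔX + cos λ·ΔY = −(-0.602232)(-525.2) + (-0.798321)(262.0) = -525.45 m.
1° of latitude spans πR/180 = 111177 m; at latitude φ, 1° of longitude spans that × cos φ = 72957.6 m, so Δλ = -525.45 / 72957.6 × 3600 = -25.928″.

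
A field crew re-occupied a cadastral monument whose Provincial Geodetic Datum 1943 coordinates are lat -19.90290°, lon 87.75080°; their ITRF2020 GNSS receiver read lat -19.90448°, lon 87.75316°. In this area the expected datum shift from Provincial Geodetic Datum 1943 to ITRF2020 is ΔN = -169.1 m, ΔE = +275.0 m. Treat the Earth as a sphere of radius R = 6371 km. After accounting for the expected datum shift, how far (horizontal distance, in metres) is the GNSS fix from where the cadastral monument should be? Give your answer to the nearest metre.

29 m

Observed coordinate differences: Δφ = -0.00158°, Δλ = +0.00236°.
Converting to metres (1° lat = 111195 m, cos φ = 0.940271): observed ΔN = -175.7 m, observed ΔE = 246.7 m.
Subtracting the expected shift leaves a residual of -175.7 − (-169.1) = -6.6 m north and 246.7 − (275.0) = -28.3 m east.
Residual distance = √((-6.6)² + (-28.3)²) = 29.0 m.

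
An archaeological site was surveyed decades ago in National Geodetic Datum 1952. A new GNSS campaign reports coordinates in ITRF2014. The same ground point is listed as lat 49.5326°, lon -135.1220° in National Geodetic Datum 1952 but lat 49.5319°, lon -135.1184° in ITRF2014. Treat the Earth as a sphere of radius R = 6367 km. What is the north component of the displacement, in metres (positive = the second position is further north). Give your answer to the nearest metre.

ΔN = -78 m

Δφ = 49.5319° − 49.5326° = -0.0007°; Δλ = -135.1184° − -135.1220° = +0.0036°.
1° along a meridian = πR/180 = 111125 m.
ΔN = Δφ × 111125 = -77.8 m; ΔE = Δλ × 111125 × cos(49.5326°) = +0.0036 × 111125 × 0.649015 = 259.6 m.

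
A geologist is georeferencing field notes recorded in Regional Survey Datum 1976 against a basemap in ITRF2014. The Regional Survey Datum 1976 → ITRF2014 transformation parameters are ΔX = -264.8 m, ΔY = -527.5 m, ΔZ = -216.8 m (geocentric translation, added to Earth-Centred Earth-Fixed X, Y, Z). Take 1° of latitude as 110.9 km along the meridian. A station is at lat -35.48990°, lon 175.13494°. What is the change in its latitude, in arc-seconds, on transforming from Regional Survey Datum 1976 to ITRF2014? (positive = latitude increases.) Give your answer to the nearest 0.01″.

Δφ = -1.60″

sin φ = -0.580559, cos φ = 0.814218, sin λ = 0.084809, cos λ = -0.996397.
North component: ΔN = −sin φ cos λ·ΔX − sin φ sin λ·ΔY + cos φ·ΔZ = −(-0.580559)(-0.996397)(-264.8) − (-0.580559)(0.084809)(-527.5) + (0.814218)(-216.8) = -49.32 m.
1° of latitude spans 110900 m, so Δφ = -49.32 / 110900 × 3600 = -1.601″.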